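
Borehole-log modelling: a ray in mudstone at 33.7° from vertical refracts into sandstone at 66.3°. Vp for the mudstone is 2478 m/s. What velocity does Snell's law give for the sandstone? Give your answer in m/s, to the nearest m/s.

4089 m/s

Snell's law: sin 33.7°/V₁ = sin 66.3°/V₂.
V₂ = V₁·sin 66.3°/sin 33.7° = 2478 × 1.6503 = 4089.46 m/s.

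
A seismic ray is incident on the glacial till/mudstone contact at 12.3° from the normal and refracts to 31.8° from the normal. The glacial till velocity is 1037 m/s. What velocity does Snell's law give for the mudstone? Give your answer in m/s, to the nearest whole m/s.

Snell's law: sin 12.3°/V₁ = sin 31.8°/V₂.
V₂ = V₁·sin 31.8°/sin 12.3° = 1037 × 2.4736 = 2565.14 m/s.

2565 m/s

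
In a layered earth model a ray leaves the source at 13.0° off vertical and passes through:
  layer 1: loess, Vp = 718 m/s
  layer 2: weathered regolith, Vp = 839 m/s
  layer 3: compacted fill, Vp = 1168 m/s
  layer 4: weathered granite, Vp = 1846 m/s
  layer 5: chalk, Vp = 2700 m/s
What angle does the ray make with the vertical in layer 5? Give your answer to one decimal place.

Ray parameter p = sin 13.0° / 718 = 3.1330e-04 s/m.
sin θ_5 = p·V_5 = 3.1330e-04 × 2700 = 0.8459.
θ_5 = arcsin 0.8459 = 57.77°.

57.8°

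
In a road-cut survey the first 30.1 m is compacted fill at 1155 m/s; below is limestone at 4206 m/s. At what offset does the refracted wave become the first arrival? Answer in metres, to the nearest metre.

θ_c = arcsin(1155/4206) = 15.94°, so cos θ_c = 0.9616 and tᵢ = 2h cos θ_c/V₁ = 0.0501 s.
At crossover x/V₁ = x/V₂ + tᵢ ⇒ x = tᵢ/(1/V₁ − 1/V₂) = 0.05012/(8.6580e-04 − 2.3776e-04) = 79.80 m.

80 m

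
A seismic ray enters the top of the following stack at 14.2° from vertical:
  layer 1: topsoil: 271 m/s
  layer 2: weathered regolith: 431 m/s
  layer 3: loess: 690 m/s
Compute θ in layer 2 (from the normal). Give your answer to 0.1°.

Snell's law across each interface conserves sin θ / V, so sin θ_2 = V_2·sin θ₁/V₁.
sin θ_2 = 431 × sin 14.2° / 271 = 0.3901.
θ_2 = 22.96° from the vertical.

23.0°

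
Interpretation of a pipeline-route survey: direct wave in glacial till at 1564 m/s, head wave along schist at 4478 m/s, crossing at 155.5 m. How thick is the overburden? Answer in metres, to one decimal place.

54.0 m

h = (x_cross/2)·√((V₂−V₁)/(V₂+V₁)).
(V₂−V₁)/(V₂+V₁) = (4478−1564)/(4478+1564) = 0.4823; √ = 0.6945.
h = (155.5/2)·0.6945 = 54.00 m.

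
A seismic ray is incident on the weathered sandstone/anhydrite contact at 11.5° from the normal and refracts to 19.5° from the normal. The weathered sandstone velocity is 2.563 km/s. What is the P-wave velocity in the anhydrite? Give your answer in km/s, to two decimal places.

sin 11.5° = 0.1994; sin 19.5° = 0.3338.
V₂ = V₁·(sin θ₂/sin θ₁) = 2.563·(0.3338/0.1994) = 4.29 km/s.

4.29 km/s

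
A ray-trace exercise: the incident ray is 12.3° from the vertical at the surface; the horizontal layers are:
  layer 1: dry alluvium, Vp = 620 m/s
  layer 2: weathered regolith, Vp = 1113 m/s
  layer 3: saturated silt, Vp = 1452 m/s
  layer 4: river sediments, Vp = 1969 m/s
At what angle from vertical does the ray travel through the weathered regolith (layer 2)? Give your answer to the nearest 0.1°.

22.5°

Snell's law across each interface conserves sin θ / V, so sin θ_2 = V_2·sin θ₁/V₁.
sin θ_2 = 1113 × sin 12.3° / 620 = 0.3824.
θ_2 = 22.48° from the vertical.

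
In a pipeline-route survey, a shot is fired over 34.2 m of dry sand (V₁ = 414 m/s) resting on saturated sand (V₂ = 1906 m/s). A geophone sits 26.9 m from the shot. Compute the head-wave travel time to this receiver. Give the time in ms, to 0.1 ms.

θ_c = arcsin(V₁/V₂) = arcsin(414/1906) = 12.55°, cos θ_c = 0.9761.
Intercept time tᵢ = 2h cos θ_c / V₁ = 2·34.2·0.9761/414 = 0.16127 s.
t = x/V₂ + tᵢ = 26.9/1906 + 0.16127 = 0.17539 s.

175.4 ms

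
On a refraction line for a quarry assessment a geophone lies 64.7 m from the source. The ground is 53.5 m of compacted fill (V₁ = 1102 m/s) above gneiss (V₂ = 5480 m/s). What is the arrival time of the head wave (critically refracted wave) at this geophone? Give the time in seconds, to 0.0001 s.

θ_c = arcsin(V₁/V₂) = arcsin(1102/5480) = 11.60°, cos θ_c = 0.9796.
Intercept time tᵢ = 2h cos θ_c / V₁ = 2·53.5·0.9796/1102 = 0.09511 s.
t = x/V₂ + tᵢ = 64.7/5480 + 0.09511 = 0.10692 s.

0.1069 s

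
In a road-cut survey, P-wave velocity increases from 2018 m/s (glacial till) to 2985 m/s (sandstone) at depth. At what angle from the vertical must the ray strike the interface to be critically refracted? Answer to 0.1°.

At critical incidence the refracted ray runs along the interface (θ₂ = 90°), so sin θ_c = V₁/V₂.
θ_c = arcsin(2018/2985) = arcsin 0.6760 = 42.54°.

42.5°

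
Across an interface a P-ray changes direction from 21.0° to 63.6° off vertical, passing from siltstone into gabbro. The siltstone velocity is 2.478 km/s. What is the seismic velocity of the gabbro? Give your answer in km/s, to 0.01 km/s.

6.19 km/s

sin 21.0° = 0.3584; sin 63.6° = 0.8957.
V₂ = V₁·(sin θ₂/sin θ₁) = 2.478·(0.8957/0.3584) = 6.19 km/s.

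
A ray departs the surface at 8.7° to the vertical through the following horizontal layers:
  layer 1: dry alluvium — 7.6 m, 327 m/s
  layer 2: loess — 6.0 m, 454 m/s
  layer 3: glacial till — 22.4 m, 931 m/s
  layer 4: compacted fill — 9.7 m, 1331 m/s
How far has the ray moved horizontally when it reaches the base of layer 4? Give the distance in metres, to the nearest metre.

21 m

p = sin θ₁/V₁ = sin 8.7°/327 = 4.6257e-04 s/m is conserved through the stack.
Layer 1: θ = 8.70°; offset = 7.6·tan 8.70° = 1.163 m.
Layer 2: sin θ = p·454 = 0.2100 → θ = 12.12°; offset = 6.0·tan 12.12° = 1.289 m.
Layer 3: sin θ = p·931 = 0.4307 → θ = 25.51°; offset = 22.4·tan 25.51° = 10.689 m.
Layer 4: sin θ = p·1331 = 0.6157 → θ = 38.00°; offset = 9.7·tan 38.00° = 7.579 m.
Σ offsets = 20.719 m.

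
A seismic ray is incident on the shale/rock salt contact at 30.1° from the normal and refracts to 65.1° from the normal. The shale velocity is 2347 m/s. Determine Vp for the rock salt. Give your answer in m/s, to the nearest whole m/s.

sin 30.1° = 0.5015; sin 65.1° = 0.9070.
V₂ = V₁·(sin θ₂/sin θ₁) = 2347·(0.9070/0.5015) = 4244.84 m/s.

4245 m/s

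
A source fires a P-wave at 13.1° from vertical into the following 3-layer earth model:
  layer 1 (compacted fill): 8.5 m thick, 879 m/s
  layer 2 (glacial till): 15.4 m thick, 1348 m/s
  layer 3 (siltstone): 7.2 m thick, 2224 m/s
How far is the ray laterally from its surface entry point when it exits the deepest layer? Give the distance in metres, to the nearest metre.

Apply Snell's law at each interface; in layer i the horizontal offset is hᵢ·tan θᵢ.
Layer 1: θ = 13.10°; offset = 8.5·tan 13.10° = 1.978 m.
Layer 2: sin θ = 1348·sin 13.1°/879 = 0.3476, θ = 20.34°; offset = 15.4·tan 20.34° = 5.709 m.
Layer 3: sin θ = 2224·sin 13.1°/879 = 0.5735, θ = 34.99°; offset = 7.2·tan 34.99° = 5.040 m.
Σ offsets = 12.727 m.

13 m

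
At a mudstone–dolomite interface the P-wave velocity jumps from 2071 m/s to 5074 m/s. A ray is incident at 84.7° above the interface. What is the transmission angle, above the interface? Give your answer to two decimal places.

Angle from the normal: 90° − 84.7° = 5.3°.
sin θ₁/V₁ = sin θ₂/V₂ ⇒ sin θ₂ = 5074·sin 5.3°/2071 = 5074·0.0924/2071 = 0.2263.
θ₂ = arcsin 0.2263 = 13.08° from the normal.
From the interface: 90° − 13.08° = 76.92°.

76.92°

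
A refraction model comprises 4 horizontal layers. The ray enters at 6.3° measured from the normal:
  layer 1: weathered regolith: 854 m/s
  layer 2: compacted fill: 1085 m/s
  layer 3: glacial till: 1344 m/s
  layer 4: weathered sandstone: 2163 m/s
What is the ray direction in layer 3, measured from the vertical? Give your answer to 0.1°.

9.9°

Ray parameter p = sin 6.3° / 854 = 1.2849e-04 s/m.
sin θ_3 = p·V_3 = 1.2849e-04 × 1344 = 0.1727.
θ_3 = arcsin 0.1727 = 9.94°.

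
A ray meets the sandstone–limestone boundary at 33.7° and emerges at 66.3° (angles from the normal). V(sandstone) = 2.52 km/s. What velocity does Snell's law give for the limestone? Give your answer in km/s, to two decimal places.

4.16 km/s

sin 33.7° = 0.5548; sin 66.3° = 0.9157.
V₂ = V₁·(sin θ₂/sin θ₁) = 2.52·(0.9157/0.5548) = 4.16 km/s.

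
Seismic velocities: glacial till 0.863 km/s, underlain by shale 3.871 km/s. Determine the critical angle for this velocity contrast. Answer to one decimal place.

At critical incidence the refracted ray runs along the interface (θ₂ = 90°), so sin θ_c = V₁/V₂.
θ_c = arcsin(0.863/3.871) = arcsin 0.2229 = 12.88°.

12.9°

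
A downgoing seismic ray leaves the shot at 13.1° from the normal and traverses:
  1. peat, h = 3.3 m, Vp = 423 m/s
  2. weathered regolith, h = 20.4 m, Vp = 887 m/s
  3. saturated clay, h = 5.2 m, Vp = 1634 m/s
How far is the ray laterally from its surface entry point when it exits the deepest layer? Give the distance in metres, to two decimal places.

21.21 m

p = sin θ₁/V₁ = sin 13.1°/423 = 5.3582e-04 s/m is conserved through the stack.
Layer 1: θ = 13.10°; offset = 3.3·tan 13.10° = 0.7679 m.
Layer 2: sin θ = p·887 = 0.4753 → θ = 28.38°; offset = 20.4·tan 28.38° = 11.0197 m.
Layer 3: sin θ = p·1634 = 0.8755 → θ = 61.11°; offset = 5.2·tan 61.11° = 9.4227 m.
Σ offsets = 21.2103 m.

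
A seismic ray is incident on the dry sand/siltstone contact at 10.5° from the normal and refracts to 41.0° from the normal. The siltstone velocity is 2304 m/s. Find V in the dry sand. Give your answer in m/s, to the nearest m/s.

sin 10.5° = 0.1822; sin 41.0° = 0.6561.
V₁ = V₂·(sin θ₁/sin θ₂) = 2304·(0.1822/0.6561) = 639.99 m/s.

640 m/s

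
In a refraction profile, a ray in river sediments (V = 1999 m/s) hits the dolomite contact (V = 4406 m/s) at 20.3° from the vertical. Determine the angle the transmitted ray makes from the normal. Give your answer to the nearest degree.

50°

sin θ₁/V₁ = sin θ₂/V₂ ⇒ sin θ₂ = 4406·sin 20.3°/1999 = 4406·0.3469/1999 = 0.7647.
θ₂ = sin⁻¹(0.7647) = 49.88° (from vertical).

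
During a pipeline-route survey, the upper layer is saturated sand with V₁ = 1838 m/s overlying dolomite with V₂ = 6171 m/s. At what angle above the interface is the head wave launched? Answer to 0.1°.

72.7°

At critical incidence the refracted ray runs along the interface (θ₂ = 90°), so sin θ_c = V₁/V₂.
θ_c = arcsin(1838/6171) = arcsin 0.2978 = 17.33°.
Measured from the interface: 90° − 17.33° = 72.67°.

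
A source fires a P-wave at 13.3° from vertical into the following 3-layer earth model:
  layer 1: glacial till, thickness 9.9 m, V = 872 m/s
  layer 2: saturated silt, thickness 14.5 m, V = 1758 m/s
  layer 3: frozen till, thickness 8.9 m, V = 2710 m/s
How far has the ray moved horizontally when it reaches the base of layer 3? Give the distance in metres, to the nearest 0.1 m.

19.0 m

p = sin θ₁/V₁ = sin 13.3°/872 = 2.6382e-04 s/m is conserved through the stack.
Layer 1: θ = 13.30°; offset = 9.9·tan 13.30° = 2.340 m.
Layer 2: sin θ = p·1758 = 0.4638 → θ = 27.63°; offset = 14.5·tan 27.63° = 7.591 m.
Layer 3: sin θ = p·2710 = 0.7149 → θ = 45.64°; offset = 8.9·tan 45.64° = 9.101 m.
Total horizontal offset = 19.032 m.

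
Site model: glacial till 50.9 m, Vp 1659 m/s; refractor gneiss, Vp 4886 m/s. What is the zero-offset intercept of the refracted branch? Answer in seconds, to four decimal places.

0.0577 s

θ_c = arcsin(V₁/V₂) = arcsin(1659/4886) = 19.85°; cos θ_c = 0.9406.
tᵢ = 2h·cos θ_c / V₁ = 2·50.9·0.9406 / 1659 = 0.05772 s.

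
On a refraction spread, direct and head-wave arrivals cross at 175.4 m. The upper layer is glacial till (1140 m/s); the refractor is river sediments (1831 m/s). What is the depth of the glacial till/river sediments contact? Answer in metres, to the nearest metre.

42 m

x_cross = 2h·√((V₂+V₁)/(V₂−V₁)) → h = x_cross / (2·√((V₂+V₁)/(V₂−V₁))).
√((V₂+V₁)/(V₂−V₁)) = √((1831+1140)/(1831−1140)) = 2.0735.
h = 175.4 / (2·2.0735) = 42.29 m.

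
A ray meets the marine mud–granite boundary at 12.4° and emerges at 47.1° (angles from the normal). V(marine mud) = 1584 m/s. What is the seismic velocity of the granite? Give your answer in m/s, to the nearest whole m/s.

5404 m/s

Snell's law: sin 12.4°/V₁ = sin 47.1°/V₂.
V₂ = V₁·sin 47.1°/sin 12.4° = 1584 × 3.4114 = 5403.62 m/s.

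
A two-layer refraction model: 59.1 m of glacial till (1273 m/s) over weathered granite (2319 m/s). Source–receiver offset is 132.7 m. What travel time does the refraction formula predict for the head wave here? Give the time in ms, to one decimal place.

θ_c = arcsin(V₁/V₂) = arcsin(1273/2319) = 33.29°, cos θ_c = 0.8359.
Intercept time tᵢ = 2h cos θ_c / V₁ = 2·59.1·0.8359/1273 = 0.07761 s.
t = x/V₂ + tᵢ = 132.7/2319 + 0.07761 = 0.13483 s.

134.8 ms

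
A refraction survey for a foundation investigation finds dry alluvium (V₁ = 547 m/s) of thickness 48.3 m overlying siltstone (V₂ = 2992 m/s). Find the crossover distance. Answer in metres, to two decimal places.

116.22 m

x_cross = 2h·√((V₂+V₁)/(V₂−V₁)).
(V₂+V₁)/(V₂−V₁) = (2992+547)/(2992−547) = 1.4474; √ = 1.2031.
x_cross = 2·48.3·1.2031 = 116.22 m.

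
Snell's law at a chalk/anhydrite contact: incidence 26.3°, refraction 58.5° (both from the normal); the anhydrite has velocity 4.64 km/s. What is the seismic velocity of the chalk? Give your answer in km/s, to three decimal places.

2.411 km/s

Snell's law: sin 26.3°/V₁ = sin 58.5°/V₂.
V₁ = V₂·sin 26.3°/sin 58.5° = 4.64 × 0.5196 = 2.411 km/s.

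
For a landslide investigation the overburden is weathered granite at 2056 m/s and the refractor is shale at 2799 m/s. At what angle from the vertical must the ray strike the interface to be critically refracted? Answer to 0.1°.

At critical incidence the refracted ray runs along the interface (θ₂ = 90°), so sin θ_c = V₁/V₂.
θ_c = arcsin(2056/2799) = arcsin 0.7345 = 47.27°.

47.3°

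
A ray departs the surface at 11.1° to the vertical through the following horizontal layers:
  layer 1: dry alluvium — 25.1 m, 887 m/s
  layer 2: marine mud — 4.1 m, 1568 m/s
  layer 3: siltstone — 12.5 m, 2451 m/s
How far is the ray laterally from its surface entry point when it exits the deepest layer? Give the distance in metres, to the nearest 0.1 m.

14.3 m

Apply Snell's law at each interface; in layer i the horizontal offset is hᵢ·tan θᵢ.
Layer 1: θ = 11.10°; offset = 25.1·tan 11.10° = 4.924 m.
Layer 2: sin θ = 1568·sin 11.1°/887 = 0.3403, θ = 19.90°; offset = 4.1·tan 19.90° = 1.484 m.
Layer 3: sin θ = 2451·sin 11.1°/887 = 0.5320, θ = 32.14°; offset = 12.5·tan 32.14° = 7.853 m.
Total horizontal offset = 14.262 m.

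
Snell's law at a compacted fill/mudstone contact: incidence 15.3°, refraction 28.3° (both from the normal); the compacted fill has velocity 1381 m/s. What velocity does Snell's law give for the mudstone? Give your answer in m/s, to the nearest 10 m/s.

sin 15.3° = 0.2639; sin 28.3° = 0.4741.
V₂ = V₁·(sin θ₂/sin θ₁) = 1381·(0.4741/0.2639) = 2481.18 m/s.

2480 m/s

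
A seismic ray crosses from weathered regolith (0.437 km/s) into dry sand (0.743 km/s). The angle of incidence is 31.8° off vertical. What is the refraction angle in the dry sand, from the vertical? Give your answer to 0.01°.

sin θ₁/V₁ = sin θ₂/V₂ ⇒ sin θ₂ = 0.743·sin 31.8°/0.437 = 0.743·0.5270/0.437 = 0.8959.
θ₂ = arcsin 0.8959 = 63.63° from the normal.

63.63°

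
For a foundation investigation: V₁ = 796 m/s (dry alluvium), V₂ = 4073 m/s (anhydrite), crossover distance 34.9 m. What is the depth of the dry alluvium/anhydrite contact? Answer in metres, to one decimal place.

14.3 m

x_cross = 2h·√((V₂+V₁)/(V₂−V₁)) → h = x_cross / (2·√((V₂+V₁)/(V₂−V₁))).
√((V₂+V₁)/(V₂−V₁)) = √((4073+796)/(4073−796)) = 1.2189.
h = 34.9 / (2·1.2189) = 14.32 m.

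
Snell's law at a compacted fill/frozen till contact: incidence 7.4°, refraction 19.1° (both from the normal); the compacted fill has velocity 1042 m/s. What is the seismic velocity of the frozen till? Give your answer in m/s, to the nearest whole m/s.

sin 7.4° = 0.1288; sin 19.1° = 0.3272.
V₂ = V₁·(sin θ₂/sin θ₁) = 1042·(0.3272/0.1288) = 2647.30 m/s.

2647 m/s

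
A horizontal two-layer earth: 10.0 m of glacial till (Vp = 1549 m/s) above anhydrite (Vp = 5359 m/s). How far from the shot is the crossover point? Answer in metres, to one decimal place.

26.9 m

θ_c = arcsin(1549/5359) = 16.80°, so cos θ_c = 0.9573 and tᵢ = 2h cos θ_c/V₁ = 0.0124 s.
At crossover x/V₁ = x/V₂ + tᵢ ⇒ x = tᵢ/(1/V₁ − 1/V₂) = 0.01236/(6.4558e-04 − 1.8660e-04) = 26.93 m.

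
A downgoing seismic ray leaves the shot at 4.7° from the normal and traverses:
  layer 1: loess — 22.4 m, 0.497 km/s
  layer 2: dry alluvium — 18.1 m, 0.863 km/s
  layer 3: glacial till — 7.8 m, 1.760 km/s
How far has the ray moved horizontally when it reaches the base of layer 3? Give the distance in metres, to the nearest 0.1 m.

Apply Snell's law at each interface; in layer i the horizontal offset is hᵢ·tan θᵢ.
Layer 1: θ = 4.70°; offset = 22.4·tan 4.70° = 1.842 m.
Layer 2: sin θ = 0.863·sin 4.7°/0.497 = 0.1423, θ = 8.18°; offset = 18.1·tan 8.18° = 2.602 m.
Layer 3: sin θ = 1.760·sin 4.7°/0.497 = 0.2902, θ = 16.87°; offset = 7.8·tan 16.87° = 2.365 m.
Summing the layer offsets gives 6.808 m.

6.8 m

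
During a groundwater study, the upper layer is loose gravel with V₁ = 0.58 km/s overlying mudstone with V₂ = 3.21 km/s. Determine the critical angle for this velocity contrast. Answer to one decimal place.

At critical incidence the refracted ray runs along the interface (θ₂ = 90°), so sin θ_c = V₁/V₂.
θ_c = arcsin(0.58/3.21) = arcsin 0.1807 = 10.41°.

10.4°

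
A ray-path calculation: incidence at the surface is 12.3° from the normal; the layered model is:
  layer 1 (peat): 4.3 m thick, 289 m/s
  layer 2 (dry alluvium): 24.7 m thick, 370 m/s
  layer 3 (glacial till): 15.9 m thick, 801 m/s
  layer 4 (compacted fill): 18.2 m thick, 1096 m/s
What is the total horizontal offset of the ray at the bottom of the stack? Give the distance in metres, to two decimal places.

p = sin θ₁/V₁ = sin 12.3°/289 = 7.3713e-04 s/m is conserved through the stack.
Layer 1: θ = 12.30°; offset = 4.3·tan 12.30° = 0.9376 m.
Layer 2: sin θ = p·370 = 0.2727 → θ = 15.83°; offset = 24.7·tan 15.83° = 7.0021 m.
Layer 3: sin θ = p·801 = 0.5904 → θ = 36.19°; offset = 15.9·tan 36.19° = 11.6320 m.
Layer 4: sin θ = p·1096 = 0.8079 → θ = 53.89°; offset = 18.2·tan 53.89° = 24.9499 m.
Σ offsets = 44.5216 m.

44.52 m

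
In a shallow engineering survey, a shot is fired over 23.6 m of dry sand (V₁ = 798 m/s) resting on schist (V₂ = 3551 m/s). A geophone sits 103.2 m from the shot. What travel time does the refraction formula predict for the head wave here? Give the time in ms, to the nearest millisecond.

θ_c = arcsin(V₁/V₂) = arcsin(798/3551) = 12.99°, cos θ_c = 0.9744.
Intercept time tᵢ = 2h cos θ_c / V₁ = 2·23.6·0.9744/798 = 0.05763 s.
t = x/V₂ + tᵢ = 103.2/3551 + 0.05763 = 0.08670 s.

87 ms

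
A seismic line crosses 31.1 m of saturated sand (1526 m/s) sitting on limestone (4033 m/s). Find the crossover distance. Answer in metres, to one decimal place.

92.6 m

θ_c = arcsin(1526/4033) = 22.23°, so cos θ_c = 0.9257 and tᵢ = 2h cos θ_c/V₁ = 0.0377 s.
At crossover x/V₁ = x/V₂ + tᵢ ⇒ x = tᵢ/(1/V₁ − 1/V₂) = 0.03773/(6.5531e-04 − 2.4795e-04) = 92.62 m.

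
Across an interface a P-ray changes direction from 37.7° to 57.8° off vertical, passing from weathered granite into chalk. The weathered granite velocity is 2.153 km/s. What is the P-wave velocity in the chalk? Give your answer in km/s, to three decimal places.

sin 37.7° = 0.6115; sin 57.8° = 0.8462.
V₂ = V₁·(sin θ₂/sin θ₁) = 2.153·(0.8462/0.6115) = 2.979 km/s.

2.979 km/s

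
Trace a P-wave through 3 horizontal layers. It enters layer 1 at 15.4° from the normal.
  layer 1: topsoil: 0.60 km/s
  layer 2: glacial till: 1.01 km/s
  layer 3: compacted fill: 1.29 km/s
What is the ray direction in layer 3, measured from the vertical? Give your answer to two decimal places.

34.82°

Snell's law across each interface conserves sin θ / V, so sin θ_3 = V_3·sin θ₁/V₁.
sin θ_3 = 1.29 × sin 15.4° / 0.60 = 0.5709.
θ_3 = arcsin 0.5709 = 34.82°.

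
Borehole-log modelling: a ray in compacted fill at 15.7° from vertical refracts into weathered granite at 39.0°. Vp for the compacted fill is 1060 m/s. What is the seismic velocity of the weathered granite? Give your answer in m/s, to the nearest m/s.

2465 m/s

sin 15.7° = 0.2706; sin 39.0° = 0.6293.
V₂ = V₁·(sin θ₂/sin θ₁) = 1060·(0.6293/0.2706) = 2465.18 m/s.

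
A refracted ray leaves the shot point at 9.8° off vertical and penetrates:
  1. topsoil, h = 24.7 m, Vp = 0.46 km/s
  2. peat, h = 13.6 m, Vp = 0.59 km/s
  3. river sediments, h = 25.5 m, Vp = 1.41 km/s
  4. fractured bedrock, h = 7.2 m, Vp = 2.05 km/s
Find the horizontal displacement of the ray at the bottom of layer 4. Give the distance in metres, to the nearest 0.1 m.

31.3 m

Apply Snell's law at each interface; in layer i the horizontal offset is hᵢ·tan θᵢ.
Layer 1: θ = 9.80°; offset = 24.7·tan 9.80° = 4.266 m.
Layer 2: sin θ = 0.59·sin 9.8°/0.46 = 0.2183, θ = 12.61°; offset = 13.6·tan 12.61° = 3.042 m.
Layer 3: sin θ = 1.41·sin 9.8°/0.46 = 0.5217, θ = 31.45°; offset = 25.5·tan 31.45° = 15.595 m.
Layer 4: sin θ = 2.05·sin 9.8°/0.46 = 0.7585, θ = 49.34°; offset = 7.2·tan 49.34° = 8.381 m.
Σ offsets = 31.285 m.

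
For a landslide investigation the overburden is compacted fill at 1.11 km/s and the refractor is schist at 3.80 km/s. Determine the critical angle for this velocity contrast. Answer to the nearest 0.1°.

Critical incidence: sin θ_c = V₁/V₂ = 1.11/3.80 = 0.2921.
θ_c = arcsin 0.2921 = 16.98°.

17.0°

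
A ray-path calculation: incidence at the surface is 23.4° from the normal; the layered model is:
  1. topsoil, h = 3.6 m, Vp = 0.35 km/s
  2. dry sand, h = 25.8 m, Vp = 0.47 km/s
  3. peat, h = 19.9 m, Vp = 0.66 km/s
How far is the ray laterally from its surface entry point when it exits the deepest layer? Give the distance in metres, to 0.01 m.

Apply Snell's law at each interface; in layer i the horizontal offset is hᵢ·tan θᵢ.
Layer 1: θ = 23.40°; offset = 3.6·tan 23.40° = 1.5579 m.
Layer 2: sin θ = 0.47·sin 23.4°/0.35 = 0.5333, θ = 32.23°; offset = 25.8·tan 32.23° = 16.2657 m.
Layer 3: sin θ = 0.66·sin 23.4°/0.35 = 0.7489, θ = 48.50°; offset = 19.9·tan 48.50° = 22.4896 m.
Σ offsets = 40.3131 m.

40.31 m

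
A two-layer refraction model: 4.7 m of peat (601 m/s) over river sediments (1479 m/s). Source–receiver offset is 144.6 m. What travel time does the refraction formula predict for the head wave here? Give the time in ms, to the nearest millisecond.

112 ms

t = x/V₂ + 2h·√(V₂²−V₁²)/(V₁V₂).
√(V₂²−V₁²) = √(1479²−601²) = 1351.4 m/s; delay term = 2·4.7·1351.4/(601·1479) = 0.01429 s.
t = 144.6/1479 + 0.01429 = 0.11206 s.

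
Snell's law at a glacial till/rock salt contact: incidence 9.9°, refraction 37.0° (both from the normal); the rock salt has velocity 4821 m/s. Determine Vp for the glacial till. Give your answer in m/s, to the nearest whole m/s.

Snell's law: sin 9.9°/V₁ = sin 37.0°/V₂.
V₁ = V₂·sin 9.9°/sin 37.0° = 4821 × 0.2857 = 1377.28 m/s.

1377 m/s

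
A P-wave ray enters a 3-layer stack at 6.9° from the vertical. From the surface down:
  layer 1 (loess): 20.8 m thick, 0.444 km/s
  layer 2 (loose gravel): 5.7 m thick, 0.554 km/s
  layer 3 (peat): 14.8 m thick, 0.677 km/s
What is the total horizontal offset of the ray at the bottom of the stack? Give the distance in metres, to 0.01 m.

Apply Snell's law at each interface; in layer i the horizontal offset is hᵢ·tan θᵢ.
Layer 1: θ = 6.90°; offset = 20.8·tan 6.90° = 2.5171 m.
Layer 2: sin θ = 0.554·sin 6.9°/0.444 = 0.1499, θ = 8.62°; offset = 5.7·tan 8.62° = 0.8642 m.
Layer 3: sin θ = 0.677·sin 6.9°/0.444 = 0.1832, θ = 10.56°; offset = 14.8·tan 10.56° = 2.7578 m.
Summing the layer offsets gives 6.1390 m.

6.14 m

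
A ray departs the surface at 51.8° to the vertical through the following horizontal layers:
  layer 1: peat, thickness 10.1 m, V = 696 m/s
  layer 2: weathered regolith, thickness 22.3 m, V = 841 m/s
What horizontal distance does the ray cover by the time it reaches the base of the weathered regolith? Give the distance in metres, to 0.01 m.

Apply Snell's law at each interface; in layer i the horizontal offset is hᵢ·tan θᵢ.
Layer 1: θ = 51.80°; offset = 10.1·tan 51.80° = 12.8348 m.
Layer 2: sin θ = 841·sin 51.8°/696 = 0.9496, θ = 71.73°; offset = 22.3·tan 71.73° = 67.5384 m.
Σ offsets = 80.3732 m.

80.37 m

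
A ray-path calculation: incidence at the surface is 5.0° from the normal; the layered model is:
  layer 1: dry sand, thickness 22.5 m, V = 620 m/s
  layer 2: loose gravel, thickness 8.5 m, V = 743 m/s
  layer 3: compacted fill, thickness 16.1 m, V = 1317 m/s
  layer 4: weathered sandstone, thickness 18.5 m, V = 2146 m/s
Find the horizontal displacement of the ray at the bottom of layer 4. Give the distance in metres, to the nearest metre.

Apply Snell's law at each interface; in layer i the horizontal offset is hᵢ·tan θᵢ.
Layer 1: θ = 5.00°; offset = 22.5·tan 5.00° = 1.968 m.
Layer 2: sin θ = 743·sin 5.0°/620 = 0.1044, θ = 6.00°; offset = 8.5·tan 6.00° = 0.893 m.
Layer 3: sin θ = 1317·sin 5.0°/620 = 0.1851, θ = 10.67°; offset = 16.1·tan 10.67° = 3.033 m.
Layer 4: sin θ = 2146·sin 5.0°/620 = 0.3017, θ = 17.56°; offset = 18.5·tan 17.56° = 5.854 m.
Summing the layer offsets gives 11.748 m.

12 m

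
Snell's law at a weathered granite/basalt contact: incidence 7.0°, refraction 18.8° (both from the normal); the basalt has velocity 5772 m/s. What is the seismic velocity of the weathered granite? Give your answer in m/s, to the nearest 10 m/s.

2180 m/s

sin 7.0° = 0.1219; sin 18.8° = 0.3223.
V₁ = V₂·(sin θ₁/sin θ₂) = 5772·(0.1219/0.3223) = 2182.76 m/s.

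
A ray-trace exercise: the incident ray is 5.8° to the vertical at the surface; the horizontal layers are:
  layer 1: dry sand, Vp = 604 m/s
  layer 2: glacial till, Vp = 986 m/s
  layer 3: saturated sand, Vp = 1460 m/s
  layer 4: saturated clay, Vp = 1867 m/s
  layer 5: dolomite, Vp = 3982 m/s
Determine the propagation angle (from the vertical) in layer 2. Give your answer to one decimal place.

9.5°

Ray parameter p = sin 5.8° / 604 = 1.6731e-04 s/m.
sin θ_2 = p·V_2 = 1.6731e-04 × 986 = 0.1650.
θ_2 = 9.50° from the vertical.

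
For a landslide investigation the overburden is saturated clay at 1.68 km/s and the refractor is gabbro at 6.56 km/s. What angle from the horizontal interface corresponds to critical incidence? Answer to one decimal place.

75.2°

Critical incidence: sin θ_c = V₁/V₂ = 1.68/6.56 = 0.2561.
θ_c = arcsin 0.2561 = 14.84°.
Measured from the interface: 90° − 14.84° = 75.16°.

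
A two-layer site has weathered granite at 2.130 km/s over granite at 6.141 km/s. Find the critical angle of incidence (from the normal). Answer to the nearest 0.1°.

20.3°

Critical incidence: sin θ_c = V₁/V₂ = 2.130/6.141 = 0.3468.
θ_c = arcsin 0.3468 = 20.29°.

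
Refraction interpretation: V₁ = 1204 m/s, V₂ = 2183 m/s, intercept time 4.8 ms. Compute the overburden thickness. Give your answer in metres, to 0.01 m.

h = tᵢ·V₁·V₂ / (2·√(V₂²−V₁²)).
√(V₂²−V₁²) = √(2183² − 1204²) = 1821.0 m/s.
h = 0.0048 s × 1204 × 2183 / (2 × 1821.0) = 3.46 m.

3.46 m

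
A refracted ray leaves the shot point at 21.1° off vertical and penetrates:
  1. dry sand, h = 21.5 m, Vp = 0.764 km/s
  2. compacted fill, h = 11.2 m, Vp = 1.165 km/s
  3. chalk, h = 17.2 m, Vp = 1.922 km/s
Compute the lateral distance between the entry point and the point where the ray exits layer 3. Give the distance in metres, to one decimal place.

Apply Snell's law at each interface; in layer i the horizontal offset is hᵢ·tan θᵢ.
Layer 1: θ = 21.10°; offset = 21.5·tan 21.10° = 8.296 m.
Layer 2: sin θ = 1.165·sin 21.1°/0.764 = 0.5489, θ = 33.29°; offset = 11.2·tan 33.29° = 7.356 m.
Layer 3: sin θ = 1.922·sin 21.1°/0.764 = 0.9056, θ = 64.91°; offset = 17.2·tan 64.91° = 36.736 m.
Σ offsets = 52.387 m.

52.4 m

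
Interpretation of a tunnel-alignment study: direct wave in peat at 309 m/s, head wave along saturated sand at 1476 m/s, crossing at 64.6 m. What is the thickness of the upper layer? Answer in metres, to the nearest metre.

h = (x_cross/2)·√((V₂−V₁)/(V₂+V₁)).
(V₂−V₁)/(V₂+V₁) = (1476−309)/(1476+309) = 0.6538; √ = 0.8086.
h = (64.6/2)·0.8086 = 26.12 m.

26 m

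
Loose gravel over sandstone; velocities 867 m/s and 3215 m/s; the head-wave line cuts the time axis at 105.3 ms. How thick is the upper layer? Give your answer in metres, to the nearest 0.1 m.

θ_c = arcsin(867/3215) = 15.64°; cos θ_c = 0.9630.
tᵢ = 2h cos θ_c/V₁ ⇒ h = tᵢ·V₁/(2 cos θ_c) = 0.1053·867/(2·0.9630) = 47.40 m.

47.4 m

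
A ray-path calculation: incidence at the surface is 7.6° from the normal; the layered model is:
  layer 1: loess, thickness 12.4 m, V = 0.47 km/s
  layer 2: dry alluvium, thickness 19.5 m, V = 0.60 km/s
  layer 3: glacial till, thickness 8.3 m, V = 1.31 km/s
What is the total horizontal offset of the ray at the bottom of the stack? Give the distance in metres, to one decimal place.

8.3 m

Ray parameter p = sin 7.6° / 0.47 km/s = 2.8140e-01 s/km.
Layer 1: θ = 7.60°; offset = 12.4·tan 7.60° = 1.655 m.
Layer 2: sin θ = p·0.60 = 0.1688 → θ = 9.72°; offset = 19.5·tan 9.72° = 3.340 m.
Layer 3: sin θ = p·1.31 = 0.3686 → θ = 21.63°; offset = 8.3·tan 21.63° = 3.291 m.
Summing the layer offsets gives 8.286 m.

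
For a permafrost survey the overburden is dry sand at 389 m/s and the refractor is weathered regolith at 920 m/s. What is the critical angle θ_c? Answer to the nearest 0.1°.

Critical incidence: sin θ_c = V₁/V₂ = 389/920 = 0.4228.
θ_c = arcsin 0.4228 = 25.01°.

25.0°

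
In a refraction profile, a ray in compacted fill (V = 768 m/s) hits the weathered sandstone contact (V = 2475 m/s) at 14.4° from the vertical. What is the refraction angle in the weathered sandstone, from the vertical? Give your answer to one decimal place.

53.3°

sin θ₁/V₁ = sin θ₂/V₂ ⇒ sin θ₂ = 2475·sin 14.4°/768 = 2475·0.2487/768 = 0.8014.
θ₂ = sin⁻¹(0.8014) = 53.27° (from vertical).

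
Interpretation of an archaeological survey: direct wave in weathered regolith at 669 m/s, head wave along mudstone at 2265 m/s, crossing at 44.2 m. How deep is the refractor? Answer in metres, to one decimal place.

x_cross = 2h·√((V₂+V₁)/(V₂−V₁)) → h = x_cross / (2·√((V₂+V₁)/(V₂−V₁))).
√((V₂+V₁)/(V₂−V₁)) = √((2265+669)/(2265−669)) = 1.3559.
h = 44.2 / (2·1.3559) = 16.30 m.

16.3 m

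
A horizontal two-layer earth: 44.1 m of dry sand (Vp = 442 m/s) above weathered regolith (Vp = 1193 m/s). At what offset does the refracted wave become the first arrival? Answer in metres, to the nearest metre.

x_cross = 2h·√((V₂+V₁)/(V₂−V₁)).
(V₂+V₁)/(V₂−V₁) = (1193+442)/(1193−442) = 2.1771; √ = 1.4755.
x_cross = 2·44.1·1.4755 = 130.14 m.

130 m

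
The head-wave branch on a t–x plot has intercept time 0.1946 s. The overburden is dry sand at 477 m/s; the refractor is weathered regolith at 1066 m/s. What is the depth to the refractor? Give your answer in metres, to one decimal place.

51.9 m

h = tᵢ·V₁·V₂ / (2·√(V₂²−V₁²)).
√(V₂²−V₁²) = √(1066² − 477²) = 953.3 m/s.
h = 0.1946 s × 477 × 1066 / (2 × 953.3) = 51.90 m.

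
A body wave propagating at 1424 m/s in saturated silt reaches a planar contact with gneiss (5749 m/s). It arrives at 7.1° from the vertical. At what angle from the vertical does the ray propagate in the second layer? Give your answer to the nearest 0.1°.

29.9°

Snell's law: sin θ₂ = (V₂/V₁)·sin θ₁ = (5749/1424)·sin 7.1° = 0.4990.
θ₂ = arcsin 0.4990 = 29.93° from the normal.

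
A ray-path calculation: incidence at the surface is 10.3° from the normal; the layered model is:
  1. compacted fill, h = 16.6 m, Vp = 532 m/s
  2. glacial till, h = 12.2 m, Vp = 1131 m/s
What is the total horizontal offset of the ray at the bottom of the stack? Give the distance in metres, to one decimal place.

8.0 m

Apply Snell's law at each interface; in layer i the horizontal offset is hᵢ·tan θᵢ.
Layer 1: θ = 10.30°; offset = 16.6·tan 10.30° = 3.017 m.
Layer 2: sin θ = 1131·sin 10.3°/532 = 0.3801, θ = 22.34°; offset = 12.2·tan 22.34° = 5.014 m.
Σ offsets = 8.031 m.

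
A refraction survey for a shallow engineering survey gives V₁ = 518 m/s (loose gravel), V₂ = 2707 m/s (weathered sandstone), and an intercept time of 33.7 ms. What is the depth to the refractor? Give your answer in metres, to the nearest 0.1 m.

8.9 m

h = tᵢ·V₁·V₂ / (2·√(V₂²−V₁²)).
√(V₂²−V₁²) = √(2707² − 518²) = 2657.0 m/s.
h = 0.0337 s × 518 × 2707 / (2 × 2657.0) = 8.89 m.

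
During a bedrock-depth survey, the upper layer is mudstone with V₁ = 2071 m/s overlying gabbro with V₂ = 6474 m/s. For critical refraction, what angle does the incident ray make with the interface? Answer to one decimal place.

At critical incidence the refracted ray runs along the interface (θ₂ = 90°), so sin θ_c = V₁/V₂.
θ_c = arcsin(2071/6474) = arcsin 0.3199 = 18.66°.
Measured from the interface: 90° − 18.66° = 71.34°.

71.3°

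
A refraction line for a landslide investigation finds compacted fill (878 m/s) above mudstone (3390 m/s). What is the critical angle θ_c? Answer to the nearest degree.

15°

Critical incidence: sin θ_c = V₁/V₂ = 878/3390 = 0.2590.
θ_c = arcsin 0.2590 = 15.01°.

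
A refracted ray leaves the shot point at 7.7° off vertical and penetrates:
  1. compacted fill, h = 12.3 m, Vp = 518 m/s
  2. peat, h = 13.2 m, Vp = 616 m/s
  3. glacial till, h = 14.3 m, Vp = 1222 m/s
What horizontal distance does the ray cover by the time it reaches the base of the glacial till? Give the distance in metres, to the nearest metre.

Apply Snell's law at each interface; in layer i the horizontal offset is hᵢ·tan θᵢ.
Layer 1: θ = 7.70°; offset = 12.3·tan 7.70° = 1.663 m.
Layer 2: sin θ = 616·sin 7.7°/518 = 0.1593, θ = 9.17°; offset = 13.2·tan 9.17° = 2.130 m.
Layer 3: sin θ = 1222·sin 7.7°/518 = 0.3161, θ = 18.43°; offset = 14.3·tan 18.43° = 4.764 m.
Total horizontal offset = 8.558 m.

9 m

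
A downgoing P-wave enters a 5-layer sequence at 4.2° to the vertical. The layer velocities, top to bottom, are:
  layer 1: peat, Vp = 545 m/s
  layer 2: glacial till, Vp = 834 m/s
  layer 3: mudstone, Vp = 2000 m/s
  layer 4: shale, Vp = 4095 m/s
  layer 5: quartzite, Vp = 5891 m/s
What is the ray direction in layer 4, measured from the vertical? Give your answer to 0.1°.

Ray parameter p = sin 4.2° / 545 = 1.3438e-04 s/m.
sin θ_4 = p·V_4 = 1.3438e-04 × 4095 = 0.5503.
θ_4 = 33.39° from the vertical.

33.4°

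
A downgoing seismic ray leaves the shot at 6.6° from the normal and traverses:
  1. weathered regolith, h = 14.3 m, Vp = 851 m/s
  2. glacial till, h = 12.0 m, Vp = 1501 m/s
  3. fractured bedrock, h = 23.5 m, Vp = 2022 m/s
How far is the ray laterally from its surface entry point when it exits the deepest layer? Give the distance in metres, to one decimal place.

Ray parameter p = sin 6.6° / 851 m/s = 1.3506e-04 s/m.
Layer 1: θ = 6.60°; offset = 14.3·tan 6.60° = 1.655 m.
Layer 2: sin θ = p·1501 = 0.2027 → θ = 11.70°; offset = 12.0·tan 11.70° = 2.484 m.
Layer 3: sin θ = p·2022 = 0.2731 → θ = 15.85°; offset = 23.5·tan 15.85° = 6.671 m.
Σ offsets = 10.810 m.

10.8 m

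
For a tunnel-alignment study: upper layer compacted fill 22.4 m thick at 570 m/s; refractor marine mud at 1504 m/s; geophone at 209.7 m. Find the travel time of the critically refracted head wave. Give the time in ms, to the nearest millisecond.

t = x/V₂ + 2h·√(V₂²−V₁²)/(V₁V₂).
√(V₂²−V₁²) = √(1504²−570²) = 1391.8 m/s; delay term = 2·22.4·1391.8/(570·1504) = 0.07273 s.
t = 209.7/1504 + 0.07273 = 0.21216 s.

212 ms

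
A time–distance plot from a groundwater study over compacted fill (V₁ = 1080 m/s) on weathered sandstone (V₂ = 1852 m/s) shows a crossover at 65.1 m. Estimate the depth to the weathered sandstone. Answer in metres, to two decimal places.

x_cross = 2h·√((V₂+V₁)/(V₂−V₁)) → h = x_cross / (2·√((V₂+V₁)/(V₂−V₁))).
√((V₂+V₁)/(V₂−V₁)) = √((1852+1080)/(1852−1080)) = 1.9488.
h = 65.1 / (2·1.9488) = 16.70 m.

16.70 m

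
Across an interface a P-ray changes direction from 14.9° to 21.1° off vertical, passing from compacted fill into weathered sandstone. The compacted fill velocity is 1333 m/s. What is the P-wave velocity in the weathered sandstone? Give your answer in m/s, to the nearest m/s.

1866 m/s

sin 14.9° = 0.2571; sin 21.1° = 0.3600.
V₂ = V₁·(sin θ₂/sin θ₁) = 1333·(0.3600/0.2571) = 1866.26 m/s.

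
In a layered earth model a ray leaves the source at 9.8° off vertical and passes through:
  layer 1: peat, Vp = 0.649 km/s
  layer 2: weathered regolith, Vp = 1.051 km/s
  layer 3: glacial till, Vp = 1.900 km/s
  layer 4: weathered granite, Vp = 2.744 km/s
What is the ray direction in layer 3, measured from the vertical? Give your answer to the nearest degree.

Snell's law across each interface conserves sin θ / V, so sin θ_3 = V_3·sin θ₁/V₁.
sin θ_3 = 1.900 × sin 9.8° / 0.649 = 0.4983.
θ_3 = arcsin 0.4983 = 29.89°.

30°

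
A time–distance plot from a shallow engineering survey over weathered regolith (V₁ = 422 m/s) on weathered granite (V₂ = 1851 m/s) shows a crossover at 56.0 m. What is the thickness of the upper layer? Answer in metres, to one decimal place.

x_cross = 2h·√((V₂+V₁)/(V₂−V₁)) → h = x_cross / (2·√((V₂+V₁)/(V₂−V₁))).
√((V₂+V₁)/(V₂−V₁)) = √((1851+422)/(1851−422)) = 1.2612.
h = 56.0 / (2·1.2612) = 22.20 m.

22.2 m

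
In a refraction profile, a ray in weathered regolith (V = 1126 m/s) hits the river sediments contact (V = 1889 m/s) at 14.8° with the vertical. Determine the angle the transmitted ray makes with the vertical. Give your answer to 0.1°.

25.4°

sin θ₁/V₁ = sin θ₂/V₂ ⇒ sin θ₂ = 1889·sin 14.8°/1126 = 1889·0.2554/1126 = 0.4285.
θ₂ = arcsin 0.4285 = 25.37° from the normal.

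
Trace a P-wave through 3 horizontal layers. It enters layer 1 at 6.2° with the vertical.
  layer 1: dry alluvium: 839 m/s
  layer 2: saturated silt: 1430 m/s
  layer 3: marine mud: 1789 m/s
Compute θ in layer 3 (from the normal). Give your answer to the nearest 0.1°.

13.3°

Snell's law across each interface conserves sin θ / V, so sin θ_3 = V_3·sin θ₁/V₁.
sin θ_3 = 1789 × sin 6.2° / 839 = 0.2303.
θ_3 = arcsin 0.2303 = 13.31°.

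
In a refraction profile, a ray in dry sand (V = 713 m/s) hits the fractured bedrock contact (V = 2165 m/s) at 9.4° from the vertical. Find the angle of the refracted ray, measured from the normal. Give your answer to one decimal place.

sin θ₁/V₁ = sin θ₂/V₂ ⇒ sin θ₂ = 2165·sin 9.4°/713 = 2165·0.1633/713 = 0.4959.
θ₂ = arcsin 0.4959 = 29.73° from the normal.

29.7°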